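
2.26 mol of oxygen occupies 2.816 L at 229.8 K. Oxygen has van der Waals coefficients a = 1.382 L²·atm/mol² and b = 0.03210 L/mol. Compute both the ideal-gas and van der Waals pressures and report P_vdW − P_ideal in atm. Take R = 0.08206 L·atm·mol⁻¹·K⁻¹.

ΔP ≈ -0.490 atm

Ideal: P_ideal = nRT/V = (2.26)(0.08206)(229.8)/2.816 = 15.1341 atm
vdW: P = nRT/(V − nb) − a n²/V² = 42.6177/2.74345 − 7.05870/7.92986 = 15.5343 − 0.890142 = 14.6442 atm
ΔP = 14.6442 − 15.1341 = -0.490 atm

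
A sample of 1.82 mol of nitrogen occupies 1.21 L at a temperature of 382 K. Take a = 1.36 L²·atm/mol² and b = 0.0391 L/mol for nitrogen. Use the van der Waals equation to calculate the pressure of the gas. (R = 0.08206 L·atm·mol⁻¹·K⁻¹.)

P = nRT/(V − nb) − a n²/V²
nRT/(V − nb) = (1.82)(0.08206)(382)/(1.21 − 1.82×0.0391) = 57.051/1.1388 = 50.097 atm
a n²/V² = (1.36)(1.82)²/(1.21)² = 3.0769 atm
P = 50.097 − 3.0769 = 47.02 atm

P ≈ 47.02 atm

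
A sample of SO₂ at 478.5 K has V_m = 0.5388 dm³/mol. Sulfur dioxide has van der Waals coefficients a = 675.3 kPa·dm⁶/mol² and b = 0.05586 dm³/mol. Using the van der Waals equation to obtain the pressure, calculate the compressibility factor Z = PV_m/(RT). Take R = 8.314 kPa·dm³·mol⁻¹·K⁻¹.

Z ≈ 0.8006

P = RT/(V_m − b) − a/V_m² = (8.314)(478.5)/(0.5388 − 0.05586) − 675.3/(0.5388)²
  = 3978.2/0.48294 − 2326.2 = 8237.5 − 2326.2 = 5911.3 kPa
Z = PV_m/(RT) = (5911.3)(0.5388)/((8.314)(478.5)) = 3185.0/3978.2 = 0.8006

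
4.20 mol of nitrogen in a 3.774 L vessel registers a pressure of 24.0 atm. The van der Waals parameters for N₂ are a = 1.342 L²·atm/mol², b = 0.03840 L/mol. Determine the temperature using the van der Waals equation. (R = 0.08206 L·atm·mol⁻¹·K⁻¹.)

T = (P + a n²/V²)(V − nb)/(nR)
P + a n²/V² = 24.0 + (1.342)(4.20)²/(3.774)² = 25.662 atm
V − nb = 3.774 − (4.20)(0.03840) = 3.6127 L
T = (25.662)(3.6127)/((4.20)(0.08206)) = 269.0 K

T ≈ 269.0 K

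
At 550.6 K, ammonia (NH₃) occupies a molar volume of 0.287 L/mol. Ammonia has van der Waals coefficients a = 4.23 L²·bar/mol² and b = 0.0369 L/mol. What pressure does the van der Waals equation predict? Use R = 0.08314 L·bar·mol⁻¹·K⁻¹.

P ≈ 131.7 bar

P = RT/(V_m − b) − a/V_m²
RT/(V_m − b) = (0.08314)(550.6)/(0.287 − 0.0369) = 45.777/0.25010 = 183.03 bar
a/V_m² = 4.23/(0.287)² = 51.354 bar
P = 183.03 − 51.354 = 131.7 bar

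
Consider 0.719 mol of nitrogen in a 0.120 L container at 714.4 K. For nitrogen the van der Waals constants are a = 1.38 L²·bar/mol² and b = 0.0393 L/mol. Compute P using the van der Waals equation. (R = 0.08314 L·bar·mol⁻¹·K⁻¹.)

P = nRT/(V − nb) − a n²/V²
nRT/(V − nb) = (0.719)(0.08314)(714.4)/(0.120 − 0.719×0.0393) = 42.705/0.091743 = 465.49 bar
a n²/V² = (1.38)(0.719)²/(0.120)² = 49.542 bar
P = 465.49 − 49.542 = 415.9 bar

P ≈ 415.9 bar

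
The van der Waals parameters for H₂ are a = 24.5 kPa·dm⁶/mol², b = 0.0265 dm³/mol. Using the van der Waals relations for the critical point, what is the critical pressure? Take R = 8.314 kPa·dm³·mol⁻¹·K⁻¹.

P_c ≈ 1292 kPa

For a van der Waals gas, P_c = a/(27b²).
P_c = 24.5/(27×(0.0265)²) = 24.5/0.018961 = 1292 kPa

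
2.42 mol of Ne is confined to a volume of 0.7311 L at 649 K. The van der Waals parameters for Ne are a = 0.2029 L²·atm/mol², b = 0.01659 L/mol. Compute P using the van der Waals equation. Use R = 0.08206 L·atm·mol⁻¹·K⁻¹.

P = nRT/(V − nb) − a n²/V²
nRT/(V − nb) = (2.42)(0.08206)(649)/(0.7311 − 2.42×0.01659) = 128.88/0.69095 = 186.53 atm
a n²/V² = (0.2029)(2.42)²/(0.7311)² = 2.2231 atm
P = 186.53 − 2.2231 = 184.3 atm

P ≈ 184.3 atm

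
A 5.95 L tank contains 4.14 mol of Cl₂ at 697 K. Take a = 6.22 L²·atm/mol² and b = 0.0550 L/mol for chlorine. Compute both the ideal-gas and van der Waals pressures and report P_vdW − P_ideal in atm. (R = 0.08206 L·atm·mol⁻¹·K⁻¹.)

Ideal: P_ideal = nRT/V = (4.14)(0.08206)(697)/5.95 = 39.7968 atm
vdW: P = nRT/(V − nb) − a n²/V² = 236.791/5.72230 − 106.608/35.4025 = 41.3804 − 3.01131 = 38.3691 atm
ΔP = 38.3691 − 39.7968 = -1.428 atm

ΔP ≈ -1.428 atm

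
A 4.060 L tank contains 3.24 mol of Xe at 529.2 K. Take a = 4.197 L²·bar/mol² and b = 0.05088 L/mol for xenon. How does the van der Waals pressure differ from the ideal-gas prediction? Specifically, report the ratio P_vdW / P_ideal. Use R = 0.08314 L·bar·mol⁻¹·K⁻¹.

P_vdW / P_ideal ≈ 0.9662

Ideal: P_ideal = nRT/V = (3.24)(0.08314)(529.2)/4.060 = 35.1115 bar
vdW: P = nRT/(V − nb) − a n²/V² = 142.553/3.89515 − 44.0584/16.4836 = 36.5976 − 2.67286 = 33.9247 bar
Ratio = 33.9247/35.1115 = 0.9662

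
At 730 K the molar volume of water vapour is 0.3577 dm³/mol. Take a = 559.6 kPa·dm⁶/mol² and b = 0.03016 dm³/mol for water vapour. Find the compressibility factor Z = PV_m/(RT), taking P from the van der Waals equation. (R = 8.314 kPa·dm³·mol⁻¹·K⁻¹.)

P = RT/(V_m − b) − a/V_m² = (8.314)(730)/(0.3577 − 0.03016) − 559.6/(0.3577)²
  = 6069.2/0.32754 − 4373.6 = 18530 − 4373.6 = 14156 kPa
Z = PV_m/(RT) = (14156)(0.3577)/((8.314)(730)) = 5063.6/6069.2 = 0.8343

Z ≈ 0.8343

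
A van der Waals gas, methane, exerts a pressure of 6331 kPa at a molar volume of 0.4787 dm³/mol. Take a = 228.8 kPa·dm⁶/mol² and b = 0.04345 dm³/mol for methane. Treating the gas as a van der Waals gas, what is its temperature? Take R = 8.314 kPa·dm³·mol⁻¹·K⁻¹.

T = (P + a/V_m²)(V_m − b)/R
P + a/V_m² = 6331 + 228.8/(0.4787)² = 7329.5 kPa
V_m − b = 0.4787 − 0.04345 = 0.43525 dm³/mol
T = (7329.5)(0.43525)/8.314 = 383.7 K

T ≈ 383.7 K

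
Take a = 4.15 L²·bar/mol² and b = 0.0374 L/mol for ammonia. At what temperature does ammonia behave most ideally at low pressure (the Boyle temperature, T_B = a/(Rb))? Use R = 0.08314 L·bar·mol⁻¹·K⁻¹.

T_B ≈ 1335 K

For a van der Waals gas the second virial coefficient B₂ = b − a/(RT) vanishes at T_B = a/(Rb).
T_B = 4.15/(0.08314×0.0374) = 4.15/0.0031094 = 1335 K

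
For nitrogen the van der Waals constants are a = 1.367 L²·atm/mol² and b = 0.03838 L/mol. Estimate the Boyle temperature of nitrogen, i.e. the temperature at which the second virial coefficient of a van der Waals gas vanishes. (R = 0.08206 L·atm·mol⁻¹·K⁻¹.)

T_B ≈ 434.0 K

For a van der Waals gas the second virial coefficient B₂ = b − a/(RT) vanishes at T_B = a/(Rb).
T_B = 1.367/(0.08206×0.03838) = 1.367/0.0031495 = 434.0 K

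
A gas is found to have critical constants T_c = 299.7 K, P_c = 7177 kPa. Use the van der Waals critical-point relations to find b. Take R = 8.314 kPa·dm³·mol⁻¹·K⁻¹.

From T_c = 8a/(27Rb) and P_c = a/(27b²): b = R T_c/(8 P_c).
b = (8.314)(299.7)/(8×7177) = 2491.7/57416 = 0.04340 dm³/mol

b ≈ 0.04340 dm³/mol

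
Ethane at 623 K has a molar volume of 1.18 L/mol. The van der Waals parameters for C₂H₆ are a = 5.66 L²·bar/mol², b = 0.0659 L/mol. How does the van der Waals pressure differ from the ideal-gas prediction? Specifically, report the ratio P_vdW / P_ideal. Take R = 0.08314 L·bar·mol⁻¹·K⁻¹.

Ideal: P_ideal = RT/V_m = (0.08314)(623)/1.18 = 43.8951 bar
vdW: P = RT/(V_m − b) − a/V_m² = 51.7962/1.11410 − 5.66/1.39240 = 46.4915 − 4.06492 = 42.4266 bar
Ratio = 42.4266/43.8951 = 0.9665

P_vdW / P_ideal ≈ 0.9665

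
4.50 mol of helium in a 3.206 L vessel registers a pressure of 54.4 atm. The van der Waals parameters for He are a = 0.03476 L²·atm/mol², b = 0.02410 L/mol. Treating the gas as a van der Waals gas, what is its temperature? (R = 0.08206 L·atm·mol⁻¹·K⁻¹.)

T ≈ 456.9 K

T = (P + a n²/V²)(V − nb)/(nR)
P + a n²/V² = 54.4 + (0.03476)(4.50)²/(3.206)² = 54.468 atm
V − nb = 3.206 − (4.50)(0.02410) = 3.0976 L
T = (54.468)(3.0976)/((4.50)(0.08206)) = 456.9 K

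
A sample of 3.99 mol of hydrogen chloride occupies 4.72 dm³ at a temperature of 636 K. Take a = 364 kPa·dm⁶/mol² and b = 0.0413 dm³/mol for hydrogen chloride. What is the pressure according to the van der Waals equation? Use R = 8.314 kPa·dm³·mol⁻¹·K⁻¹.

P = nRT/(V − nb) − a n²/V²
nRT/(V − nb) = (3.99)(8.314)(636)/(4.72 − 3.99×0.0413) = 21098/4.5552 = 4631.6 kPa
a n²/V² = (364)(3.99)²/(4.72)² = 260.11 kPa
P = 4631.6 − 260.11 = 4371 kPa

P ≈ 4371 kPa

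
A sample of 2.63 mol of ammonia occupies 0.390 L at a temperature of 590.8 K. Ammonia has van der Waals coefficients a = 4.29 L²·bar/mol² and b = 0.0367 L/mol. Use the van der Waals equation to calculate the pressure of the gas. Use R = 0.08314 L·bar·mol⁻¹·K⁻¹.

P ≈ 245.1 bar

P = nRT/(V − nb) − a n²/V²
nRT/(V − nb) = (2.63)(0.08314)(590.8)/(0.390 − 2.63×0.0367) = 129.18/0.29348 = 440.17 bar
a n²/V² = (4.29)(2.63)²/(0.390)² = 195.09 bar
P = 440.17 − 195.09 = 245.1 bar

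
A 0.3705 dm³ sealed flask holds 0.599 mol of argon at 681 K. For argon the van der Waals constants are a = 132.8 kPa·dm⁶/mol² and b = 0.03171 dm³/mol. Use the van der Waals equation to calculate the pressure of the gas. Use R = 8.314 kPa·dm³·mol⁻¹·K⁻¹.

P ≈ 9301 kPa

P = nRT/(V − nb) − a n²/V²
nRT/(V − nb) = (0.599)(8.314)(681)/(0.3705 − 0.599×0.03171) = 3391.4/0.35151 = 9648.1 kPa
a n²/V² = (132.8)(0.599)²/(0.3705)² = 347.12 kPa
P = 9648.1 − 347.12 = 9301 kPa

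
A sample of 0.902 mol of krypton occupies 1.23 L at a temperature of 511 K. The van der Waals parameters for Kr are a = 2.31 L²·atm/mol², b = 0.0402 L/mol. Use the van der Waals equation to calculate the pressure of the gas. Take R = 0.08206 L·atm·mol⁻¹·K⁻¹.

P = nRT/(V − nb) − a n²/V²
nRT/(V − nb) = (0.902)(0.08206)(511)/(1.23 − 0.902×0.0402) = 37.823/1.1937 = 31.686 atm
a n²/V² = (2.31)(0.902)²/(1.23)² = 1.2423 atm
P = 31.686 − 1.2423 = 30.44 atm

P ≈ 30.44 atm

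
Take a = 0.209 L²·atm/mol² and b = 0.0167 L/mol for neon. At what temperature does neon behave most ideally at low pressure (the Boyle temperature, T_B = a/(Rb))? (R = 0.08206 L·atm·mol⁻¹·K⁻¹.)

For a van der Waals gas the second virial coefficient B₂ = b − a/(RT) vanishes at T_B = a/(Rb).
T_B = 0.209/(0.08206×0.0167) = 0.209/0.0013704 = 152.5 K

T_B ≈ 152.5 K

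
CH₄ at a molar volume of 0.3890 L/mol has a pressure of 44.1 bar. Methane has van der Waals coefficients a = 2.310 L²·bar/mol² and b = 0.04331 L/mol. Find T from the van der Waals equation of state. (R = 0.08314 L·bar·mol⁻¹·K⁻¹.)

T ≈ 246.8 K

T = (P + a/V_m²)(V_m − b)/R
P + a/V_m² = 44.1 + 2.310/(0.3890)² = 59.366 bar
V_m − b = 0.3890 − 0.04331 = 0.34569 L/mol
T = (59.366)(0.34569)/0.08314 = 246.8 K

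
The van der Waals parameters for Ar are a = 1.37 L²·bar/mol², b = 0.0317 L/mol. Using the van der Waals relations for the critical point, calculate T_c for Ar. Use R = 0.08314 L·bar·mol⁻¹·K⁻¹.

T_c ≈ 154.0 K

For a van der Waals gas, T_c = 8a/(27Rb).
T_c = 8×1.37/(27×0.08314×0.0317) = 10.960/0.071160 = 154.0 K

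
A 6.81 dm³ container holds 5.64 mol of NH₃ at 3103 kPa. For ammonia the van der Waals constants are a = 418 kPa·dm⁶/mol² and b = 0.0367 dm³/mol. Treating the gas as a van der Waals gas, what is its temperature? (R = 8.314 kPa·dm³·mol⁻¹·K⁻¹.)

T = (P + a n²/V²)(V − nb)/(nR)
P + a n²/V² = 3103 + (418)(5.64)²/(6.81)² = 3389.7 kPa
V − nb = 6.81 − (5.64)(0.0367) = 6.6030 dm³
T = (3389.7)(6.6030)/((5.64)(8.314)) = 477.3 K

T ≈ 477.3 K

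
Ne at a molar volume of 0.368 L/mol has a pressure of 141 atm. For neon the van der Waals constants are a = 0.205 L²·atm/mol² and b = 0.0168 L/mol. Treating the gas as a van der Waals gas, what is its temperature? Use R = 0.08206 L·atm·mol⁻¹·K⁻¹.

T = (P + a/V_m²)(V_m − b)/R
P + a/V_m² = 141 + 0.205/(0.368)² = 142.51 atm
V_m − b = 0.368 − 0.0168 = 0.35120 L/mol
T = (142.51)(0.35120)/0.08206 = 609.9 K

T ≈ 609.9 K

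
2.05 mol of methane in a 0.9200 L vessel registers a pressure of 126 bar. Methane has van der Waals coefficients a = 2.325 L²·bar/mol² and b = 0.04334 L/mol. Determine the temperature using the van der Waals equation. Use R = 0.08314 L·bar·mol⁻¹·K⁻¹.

T = (P + a n²/V²)(V − nb)/(nR)
P + a n²/V² = 126 + (2.325)(2.05)²/(0.9200)² = 137.54 bar
V − nb = 0.9200 − (2.05)(0.04334) = 0.83115 L
T = (137.54)(0.83115)/((2.05)(0.08314)) = 670.7 K

T ≈ 670.7 K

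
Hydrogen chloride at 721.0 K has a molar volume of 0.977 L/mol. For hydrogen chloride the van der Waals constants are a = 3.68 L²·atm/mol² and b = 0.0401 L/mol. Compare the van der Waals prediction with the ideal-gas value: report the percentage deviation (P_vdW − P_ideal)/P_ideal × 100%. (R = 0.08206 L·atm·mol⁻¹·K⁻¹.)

Ideal: P_ideal = RT/V_m = (0.08206)(721.0)/0.977 = 60.5581 atm
vdW: P = RT/(V_m − b) − a/V_m² = 59.1653/0.936900 − 3.68/0.954529 = 63.1501 − 3.85530 = 59.2948 atm
% deviation = (59.2948 − 60.5581)/60.5581 × 100% = -2.09%

-2.09 %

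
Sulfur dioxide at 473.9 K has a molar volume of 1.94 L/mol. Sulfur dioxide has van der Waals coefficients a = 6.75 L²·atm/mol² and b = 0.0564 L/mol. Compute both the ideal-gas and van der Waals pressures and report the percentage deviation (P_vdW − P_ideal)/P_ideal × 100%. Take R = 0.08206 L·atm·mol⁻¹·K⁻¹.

Ideal: P_ideal = RT/V_m = (0.08206)(473.9)/1.94 = 20.0455 atm
vdW: P = RT/(V_m − b) − a/V_m² = 38.8882/1.88360 − 6.75/3.76360 = 20.6457 − 1.79350 = 18.8522 atm
% deviation = (18.8522 − 20.0455)/20.0455 × 100% = -5.95%

-5.95 %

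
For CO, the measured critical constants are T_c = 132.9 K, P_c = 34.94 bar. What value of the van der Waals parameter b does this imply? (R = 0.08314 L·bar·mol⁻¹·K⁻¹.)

b ≈ 0.03953 L/mol

From T_c = 8a/(27Rb) and P_c = a/(27b²): b = R T_c/(8 P_c).
b = (0.08314)(132.9)/(8×34.94) = 11.049/279.52 = 0.03953 L/mol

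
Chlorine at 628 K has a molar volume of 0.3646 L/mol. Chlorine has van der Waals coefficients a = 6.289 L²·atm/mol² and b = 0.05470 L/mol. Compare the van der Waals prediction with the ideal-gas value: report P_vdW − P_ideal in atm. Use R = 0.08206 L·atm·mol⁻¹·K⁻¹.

ΔP ≈ -22.36 atm

Ideal: P_ideal = RT/V_m = (0.08206)(628)/0.3646 = 141.343 atm
vdW: P = RT/(V_m − b) − a/V_m² = 51.5337/0.309900 − 6.289/0.132933 = 166.291 − 47.3095 = 118.982 atm
ΔP = 118.982 − 141.343 = -22.36 atm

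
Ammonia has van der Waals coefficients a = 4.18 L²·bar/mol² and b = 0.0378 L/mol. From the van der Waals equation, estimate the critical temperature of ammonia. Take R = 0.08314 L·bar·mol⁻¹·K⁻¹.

T_c ≈ 394.1 K

For a van der Waals gas, T_c = 8a/(27Rb).
T_c = 8×4.18/(27×0.08314×0.0378) = 33.440/0.084853 = 394.1 K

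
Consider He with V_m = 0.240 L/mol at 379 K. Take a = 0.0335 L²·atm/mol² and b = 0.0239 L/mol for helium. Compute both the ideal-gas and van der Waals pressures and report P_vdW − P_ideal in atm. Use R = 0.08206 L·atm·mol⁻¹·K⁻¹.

Ideal: P_ideal = RT/V_m = (0.08206)(379)/0.240 = 129.586 atm
vdW: P = RT/(V_m − b) − a/V_m² = 31.1007/0.216100 − 0.0335/0.0576000 = 143.918 − 0.581597 = 143.336 atm
ΔP = 143.336 − 129.586 = 13.75 atm

ΔP ≈ 13.75 atm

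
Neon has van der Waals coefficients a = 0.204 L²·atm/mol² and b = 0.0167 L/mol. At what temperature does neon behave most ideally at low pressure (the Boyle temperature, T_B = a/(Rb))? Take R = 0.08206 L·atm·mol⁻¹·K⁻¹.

T_B ≈ 148.9 K

For a van der Waals gas the second virial coefficient B₂ = b − a/(RT) vanishes at T_B = a/(Rb).
T_B = 0.204/(0.08206×0.0167) = 0.204/0.0013704 = 148.9 K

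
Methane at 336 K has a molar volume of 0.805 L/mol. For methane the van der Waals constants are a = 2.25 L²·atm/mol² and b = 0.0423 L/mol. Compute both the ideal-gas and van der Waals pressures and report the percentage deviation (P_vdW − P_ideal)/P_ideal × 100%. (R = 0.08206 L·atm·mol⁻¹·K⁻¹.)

Ideal: P_ideal = RT/V_m = (0.08206)(336)/0.805 = 34.2511 atm
vdW: P = RT/(V_m − b) − a/V_m² = 27.5722/0.762700 − 2.25/0.648025 = 36.1508 − 3.47209 = 32.6787 atm
% deviation = (32.6787 − 34.2511)/34.2511 × 100% = -4.59%

-4.59 %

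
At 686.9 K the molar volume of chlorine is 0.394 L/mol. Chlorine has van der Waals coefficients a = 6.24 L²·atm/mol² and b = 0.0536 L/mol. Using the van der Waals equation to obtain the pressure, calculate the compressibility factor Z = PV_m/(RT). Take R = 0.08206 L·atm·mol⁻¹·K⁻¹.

P = RT/(V_m − b) − a/V_m² = (0.08206)(686.9)/(0.394 − 0.0536) − 6.24/(0.394)²
  = 56.367/0.34040 − 40.197 = 165.59 − 40.197 = 125.39 atm
Z = PV_m/(RT) = (125.39)(0.394)/((0.08206)(686.9)) = 49.404/56.367 = 0.8765

Z ≈ 0.8765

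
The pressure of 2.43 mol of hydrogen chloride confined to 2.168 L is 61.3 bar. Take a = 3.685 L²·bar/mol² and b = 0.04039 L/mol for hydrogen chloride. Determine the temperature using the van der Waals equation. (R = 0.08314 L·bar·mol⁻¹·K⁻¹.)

T ≈ 675.5 K

T = (P + a n²/V²)(V − nb)/(nR)
P + a n²/V² = 61.3 + (3.685)(2.43)²/(2.168)² = 65.929 bar
V − nb = 2.168 − (2.43)(0.04039) = 2.0699 L
T = (65.929)(2.0699)/((2.43)(0.08314)) = 675.5 K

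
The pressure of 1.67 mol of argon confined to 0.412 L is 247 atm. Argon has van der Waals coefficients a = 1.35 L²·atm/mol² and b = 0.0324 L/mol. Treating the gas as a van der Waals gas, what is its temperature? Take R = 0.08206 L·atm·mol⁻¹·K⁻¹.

T = (P + a n²/V²)(V − nb)/(nR)
P + a n²/V² = 247 + (1.35)(1.67)²/(0.412)² = 269.18 atm
V − nb = 0.412 − (1.67)(0.0324) = 0.35789 L
T = (269.18)(0.35789)/((1.67)(0.08206)) = 703.0 K

T ≈ 703.0 K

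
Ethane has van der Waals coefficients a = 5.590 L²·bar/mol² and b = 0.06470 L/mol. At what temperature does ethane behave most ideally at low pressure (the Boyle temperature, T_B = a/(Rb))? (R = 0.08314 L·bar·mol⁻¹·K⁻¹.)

For a van der Waals gas the second virial coefficient B₂ = b − a/(RT) vanishes at T_B = a/(Rb).
T_B = 5.590/(0.08314×0.06470) = 5.590/0.0053792 = 1039 K

T_B ≈ 1039 K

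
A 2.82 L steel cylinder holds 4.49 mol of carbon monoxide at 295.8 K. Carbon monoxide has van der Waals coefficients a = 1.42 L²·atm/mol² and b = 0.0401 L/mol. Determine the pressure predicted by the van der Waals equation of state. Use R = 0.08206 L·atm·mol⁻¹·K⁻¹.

P = nRT/(V − nb) − a n²/V²
nRT/(V − nb) = (4.49)(0.08206)(295.8)/(2.82 − 4.49×0.0401) = 108.99/2.6400 = 41.284 atm
a n²/V² = (1.42)(4.49)²/(2.82)² = 3.5998 atm
P = 41.284 − 3.5998 = 37.68 atm

P ≈ 37.68 atm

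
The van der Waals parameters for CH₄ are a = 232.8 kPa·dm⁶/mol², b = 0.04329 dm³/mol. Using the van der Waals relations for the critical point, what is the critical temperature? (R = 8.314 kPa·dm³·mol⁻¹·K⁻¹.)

T_c ≈ 191.7 K

For a van der Waals gas, T_c = 8a/(27Rb).
T_c = 8×232.8/(27×8.314×0.04329) = 1862.4/9.7177 = 191.7 K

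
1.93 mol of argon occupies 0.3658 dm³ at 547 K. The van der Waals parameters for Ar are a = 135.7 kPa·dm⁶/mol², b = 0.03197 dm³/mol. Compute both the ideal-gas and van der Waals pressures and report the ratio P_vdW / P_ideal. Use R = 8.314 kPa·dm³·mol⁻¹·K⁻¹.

Ideal: P_ideal = nRT/V = (1.93)(8.314)(547)/0.3658 = 23994.5 kPa
vdW: P = nRT/(V − nb) − a n²/V² = 8777.17/0.304098 − 505.469/0.133810 = 28863.0 − 3777.51 = 25085.5 kPa
Ratio = 25085.5/23994.5 = 1.045

P_vdW / P_ideal ≈ 1.045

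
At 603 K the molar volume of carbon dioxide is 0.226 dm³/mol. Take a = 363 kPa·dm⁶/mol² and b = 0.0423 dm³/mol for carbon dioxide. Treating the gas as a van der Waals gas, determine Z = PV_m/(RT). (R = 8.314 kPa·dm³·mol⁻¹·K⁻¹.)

Z ≈ 0.9099

P = RT/(V_m − b) − a/V_m² = (8.314)(603)/(0.226 − 0.0423) − 363/(0.226)²
  = 5013.3/0.18370 − 7107.1 = 27291 − 7107.1 = 20184 kPa
Z = PV_m/(RT) = (20184)(0.226)/((8.314)(603)) = 4561.6/5013.3 = 0.9099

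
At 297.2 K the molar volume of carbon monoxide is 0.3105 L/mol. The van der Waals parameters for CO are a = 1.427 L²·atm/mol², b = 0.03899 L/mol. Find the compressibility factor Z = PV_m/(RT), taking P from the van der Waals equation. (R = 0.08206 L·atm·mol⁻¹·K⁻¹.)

P = RT/(V_m − b) − a/V_m² = (0.08206)(297.2)/(0.3105 − 0.03899) − 1.427/(0.3105)²
  = 24.388/0.27151 − 14.801 = 89.824 − 14.801 = 75.023 atm
Z = PV_m/(RT) = (75.023)(0.3105)/((0.08206)(297.2)) = 23.295/24.388 = 0.9552

Z ≈ 0.9552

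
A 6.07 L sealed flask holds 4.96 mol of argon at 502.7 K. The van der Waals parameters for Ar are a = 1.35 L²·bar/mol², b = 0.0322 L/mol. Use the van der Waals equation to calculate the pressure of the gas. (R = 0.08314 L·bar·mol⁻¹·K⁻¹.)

P ≈ 34.17 bar

P = nRT/(V − nb) − a n²/V²
nRT/(V − nb) = (4.96)(0.08314)(502.7)/(6.07 − 4.96×0.0322) = 207.30/5.9103 = 35.074 bar
a n²/V² = (1.35)(4.96)²/(6.07)² = 0.90140 bar
P = 35.074 − 0.90140 = 34.17 bar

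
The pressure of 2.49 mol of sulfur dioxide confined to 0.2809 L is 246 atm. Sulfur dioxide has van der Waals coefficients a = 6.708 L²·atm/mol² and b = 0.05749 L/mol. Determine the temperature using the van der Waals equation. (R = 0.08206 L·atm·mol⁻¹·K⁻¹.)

T = (P + a n²/V²)(V − nb)/(nR)
P + a n²/V² = 246 + (6.708)(2.49)²/(0.2809)² = 773.09 atm
V − nb = 0.2809 − (2.49)(0.05749) = 0.13775 L
T = (773.09)(0.13775)/((2.49)(0.08206)) = 521.2 K

T ≈ 521.2 K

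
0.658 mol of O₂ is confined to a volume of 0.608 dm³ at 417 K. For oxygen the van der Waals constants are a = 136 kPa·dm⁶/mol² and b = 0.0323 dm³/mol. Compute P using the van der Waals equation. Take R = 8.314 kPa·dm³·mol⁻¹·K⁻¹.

P = nRT/(V − nb) − a n²/V²
nRT/(V − nb) = (0.658)(8.314)(417)/(0.608 − 0.658×0.0323) = 2281.2/0.58675 = 3887.9 kPa
a n²/V² = (136)(0.658)²/(0.608)² = 159.29 kPa
P = 3887.9 − 159.29 = 3729 kPa

P ≈ 3729 kPa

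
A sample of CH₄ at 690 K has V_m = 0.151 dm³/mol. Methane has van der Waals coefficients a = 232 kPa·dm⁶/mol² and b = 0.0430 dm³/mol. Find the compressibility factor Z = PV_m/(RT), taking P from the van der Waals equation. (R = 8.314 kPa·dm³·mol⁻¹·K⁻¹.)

P = RT/(V_m − b) − a/V_m² = (8.314)(690)/(0.151 − 0.0430) − 232/(0.151)²
  = 5736.7/0.10800 − 10175 = 53118 − 10175 = 42943 kPa
Z = PV_m/(RT) = (42943)(0.151)/((8.314)(690)) = 6484.4/5736.7 = 1.130

Z ≈ 1.130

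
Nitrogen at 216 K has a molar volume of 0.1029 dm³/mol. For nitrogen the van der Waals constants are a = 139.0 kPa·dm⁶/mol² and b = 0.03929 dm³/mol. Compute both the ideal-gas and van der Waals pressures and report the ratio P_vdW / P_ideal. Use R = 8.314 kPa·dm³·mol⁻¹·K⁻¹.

Ideal: P_ideal = RT/V_m = (8.314)(216)/0.1029 = 17452.1 kPa
vdW: P = RT/(V_m − b) − a/V_m² = 1795.82/0.0636100 − 139.0/0.0105884 = 28231.7 − 13127.6 = 15104.1 kPa
Ratio = 15104.1/17452.1 = 0.8655

P_vdW / P_ideal ≈ 0.8655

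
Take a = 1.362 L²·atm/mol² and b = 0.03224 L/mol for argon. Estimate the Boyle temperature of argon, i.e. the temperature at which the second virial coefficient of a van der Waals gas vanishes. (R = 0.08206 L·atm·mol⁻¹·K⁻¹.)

For a van der Waals gas the second virial coefficient B₂ = b − a/(RT) vanishes at T_B = a/(Rb).
T_B = 1.362/(0.08206×0.03224) = 1.362/0.0026456 = 514.8 K

T_B ≈ 514.8 K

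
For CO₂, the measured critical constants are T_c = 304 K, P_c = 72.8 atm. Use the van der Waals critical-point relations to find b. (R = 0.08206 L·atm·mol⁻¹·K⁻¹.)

b ≈ 0.04283 L/mol

From T_c = 8a/(27Rb) and P_c = a/(27b²): b = R T_c/(8 P_c).
b = (0.08206)(304)/(8×72.8) = 24.946/582.40 = 0.04283 L/mol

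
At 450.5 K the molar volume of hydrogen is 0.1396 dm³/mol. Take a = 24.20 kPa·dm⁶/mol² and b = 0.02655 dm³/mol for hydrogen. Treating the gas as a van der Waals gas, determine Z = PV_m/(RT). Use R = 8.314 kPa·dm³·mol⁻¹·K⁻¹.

Z ≈ 1.189

P = RT/(V_m − b) − a/V_m² = (8.314)(450.5)/(0.1396 − 0.02655) − 24.20/(0.1396)²
  = 3745.5/0.11305 − 1241.8 = 33131 − 1241.8 = 31889 kPa
Z = PV_m/(RT) = (31889)(0.1396)/((8.314)(450.5)) = 4451.7/3745.5 = 1.189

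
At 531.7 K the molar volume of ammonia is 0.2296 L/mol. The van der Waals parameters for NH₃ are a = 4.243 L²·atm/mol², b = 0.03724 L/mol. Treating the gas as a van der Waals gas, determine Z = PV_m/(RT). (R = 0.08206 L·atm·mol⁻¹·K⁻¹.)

Z ≈ 0.7700

P = RT/(V_m − b) − a/V_m² = (0.08206)(531.7)/(0.2296 − 0.03724) − 4.243/(0.2296)²
  = 43.631/0.19236 − 80.488 = 226.82 − 80.488 = 146.33 atm
Z = PV_m/(RT) = (146.33)(0.2296)/((0.08206)(531.7)) = 33.597/43.631 = 0.7700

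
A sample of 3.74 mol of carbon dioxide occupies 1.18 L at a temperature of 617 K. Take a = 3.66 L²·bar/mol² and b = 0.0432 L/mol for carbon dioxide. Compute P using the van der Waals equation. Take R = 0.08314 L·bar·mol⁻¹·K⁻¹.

P ≈ 151.6 bar

P = nRT/(V − nb) − a n²/V²
nRT/(V − nb) = (3.74)(0.08314)(617)/(1.18 − 3.74×0.0432) = 191.85/1.0184 = 188.38 bar
a n²/V² = (3.66)(3.74)²/(1.18)² = 36.767 bar
P = 188.38 − 36.767 = 151.6 bar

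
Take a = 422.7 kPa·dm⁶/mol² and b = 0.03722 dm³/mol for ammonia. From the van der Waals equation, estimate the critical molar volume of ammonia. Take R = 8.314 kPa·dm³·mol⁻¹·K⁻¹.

V_m,c ≈ 0.1117 dm³/mol

For a van der Waals gas, V_m,c = 3b.
V_m,c = 3×0.03722 = 0.1117 dm³/mol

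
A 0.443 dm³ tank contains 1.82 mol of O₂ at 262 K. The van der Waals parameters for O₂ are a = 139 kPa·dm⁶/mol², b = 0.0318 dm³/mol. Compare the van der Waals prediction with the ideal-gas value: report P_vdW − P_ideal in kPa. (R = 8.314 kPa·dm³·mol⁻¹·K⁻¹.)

Ideal: P_ideal = nRT/V = (1.82)(8.314)(262)/0.443 = 8949.09 kPa
vdW: P = nRT/(V − nb) − a n²/V² = 3964.45/0.385124 − 460.424/0.196249 = 10294.0 − 2346.12 = 7947.9 kPa
ΔP = 7947.9 − 8949.09 = -1001 kPa

ΔP ≈ -1001 kPa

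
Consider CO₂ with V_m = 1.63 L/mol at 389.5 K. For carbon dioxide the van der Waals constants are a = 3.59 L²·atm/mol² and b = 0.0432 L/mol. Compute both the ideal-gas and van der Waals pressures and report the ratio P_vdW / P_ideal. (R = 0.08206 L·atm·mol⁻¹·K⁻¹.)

P_vdW / P_ideal ≈ 0.9583

Ideal: P_ideal = RT/V_m = (0.08206)(389.5)/1.63 = 19.6088 atm
vdW: P = RT/(V_m − b) − a/V_m² = 31.9624/1.58680 − 3.59/2.65690 = 20.1427 − 1.35120 = 18.7915 atm
Ratio = 18.7915/19.6088 = 0.9583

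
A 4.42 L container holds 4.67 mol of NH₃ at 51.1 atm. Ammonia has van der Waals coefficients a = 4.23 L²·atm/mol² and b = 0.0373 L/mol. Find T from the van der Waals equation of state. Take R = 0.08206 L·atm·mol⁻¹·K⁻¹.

T = (P + a n²/V²)(V − nb)/(nR)
P + a n²/V² = 51.1 + (4.23)(4.67)²/(4.42)² = 55.822 atm
V − nb = 4.42 − (4.67)(0.0373) = 4.2458 L
T = (55.822)(4.2458)/((4.67)(0.08206)) = 618.5 K

T ≈ 618.5 K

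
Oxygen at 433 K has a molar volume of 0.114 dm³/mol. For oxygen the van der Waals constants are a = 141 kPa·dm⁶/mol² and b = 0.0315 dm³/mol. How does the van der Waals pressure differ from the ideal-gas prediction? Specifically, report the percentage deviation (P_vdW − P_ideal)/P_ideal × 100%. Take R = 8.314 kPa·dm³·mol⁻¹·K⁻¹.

Ideal: P_ideal = RT/V_m = (8.314)(433)/0.114 = 31578.6 kPa
vdW: P = RT/(V_m − b) − a/V_m² = 3599.96/0.0825000 − 141/0.0129960 = 43635.9 − 10849.5 = 32786.4 kPa
% deviation = (32786.4 − 31578.6)/31578.6 × 100% = 3.82%

3.82 %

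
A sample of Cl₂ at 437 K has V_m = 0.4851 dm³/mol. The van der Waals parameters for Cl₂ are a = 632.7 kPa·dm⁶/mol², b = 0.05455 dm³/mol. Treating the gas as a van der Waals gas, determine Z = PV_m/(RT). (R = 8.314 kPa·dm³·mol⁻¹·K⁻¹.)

Z ≈ 0.7677

P = RT/(V_m − b) − a/V_m² = (8.314)(437)/(0.4851 − 0.05455) − 632.7/(0.4851)²
  = 3633.2/0.43055 − 2688.7 = 8438.5 − 2688.7 = 5749.8 kPa
Z = PV_m/(RT) = (5749.8)(0.4851)/((8.314)(437)) = 2789.2/3633.2 = 0.7677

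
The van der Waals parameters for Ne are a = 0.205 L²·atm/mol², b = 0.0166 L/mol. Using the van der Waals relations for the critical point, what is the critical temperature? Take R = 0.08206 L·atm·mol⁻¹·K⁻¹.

For a van der Waals gas, T_c = 8a/(27Rb).
T_c = 8×0.205/(27×0.08206×0.0166) = 1.6400/0.036779 = 44.59 K

T_c ≈ 44.59 K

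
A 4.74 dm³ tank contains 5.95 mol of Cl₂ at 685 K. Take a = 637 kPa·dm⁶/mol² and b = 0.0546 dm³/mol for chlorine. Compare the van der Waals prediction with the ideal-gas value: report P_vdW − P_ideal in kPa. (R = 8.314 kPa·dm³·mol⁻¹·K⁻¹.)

ΔP ≈ -477.7 kPa

Ideal: P_ideal = nRT/V = (5.95)(8.314)(685)/4.74 = 7148.90 kPa
vdW: P = nRT/(V − nb) − a n²/V² = 33885.8/4.41513 − 22551.4/22.4676 = 7674.93 − 1003.73 = 6671.20 kPa
ΔP = 6671.20 − 7148.90 = -477.7 kPa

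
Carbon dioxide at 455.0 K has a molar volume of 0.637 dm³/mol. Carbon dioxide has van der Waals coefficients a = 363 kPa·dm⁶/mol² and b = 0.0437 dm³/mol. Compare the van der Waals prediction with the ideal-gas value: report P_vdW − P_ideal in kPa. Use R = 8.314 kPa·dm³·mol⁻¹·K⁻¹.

Ideal: P_ideal = RT/V_m = (8.314)(455.0)/0.637 = 5938.57 kPa
vdW: P = RT/(V_m − b) − a/V_m² = 3782.87/0.593300 − 363/0.405769 = 6375.98 − 894.598 = 5481.38 kPa
ΔP = 5481.38 − 5938.57 = -457.2 kPa

ΔP ≈ -457.2 kPa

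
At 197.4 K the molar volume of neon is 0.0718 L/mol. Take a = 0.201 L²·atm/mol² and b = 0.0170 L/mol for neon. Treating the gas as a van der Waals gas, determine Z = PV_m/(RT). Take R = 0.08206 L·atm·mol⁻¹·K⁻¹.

Z ≈ 1.137

P = RT/(V_m − b) − a/V_m² = (0.08206)(197.4)/(0.0718 − 0.0170) − 0.201/(0.0718)²
  = 16.199/0.054800 − 38.989 = 295.60 − 38.989 = 256.61 atm
Z = PV_m/(RT) = (256.61)(0.0718)/((0.08206)(197.4)) = 18.425/16.199 = 1.137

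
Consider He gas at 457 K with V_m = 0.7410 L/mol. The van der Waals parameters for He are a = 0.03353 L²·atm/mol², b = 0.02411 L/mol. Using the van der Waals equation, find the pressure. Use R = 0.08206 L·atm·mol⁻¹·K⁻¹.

P = RT/(V_m − b) − a/V_m²
RT/(V_m − b) = (0.08206)(457)/(0.7410 − 0.02411) = 37.501/0.71689 = 52.311 atm
a/V_m² = 0.03353/(0.7410)² = 0.061066 atm
P = 52.311 − 0.061066 = 52.25 atm

P ≈ 52.25 atm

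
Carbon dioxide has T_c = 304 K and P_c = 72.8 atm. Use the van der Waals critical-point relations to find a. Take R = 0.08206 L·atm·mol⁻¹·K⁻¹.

From T_c = 8a/(27Rb) and P_c = a/(27b²): a = 27 R² T_c²/(64 P_c).
a = 27×(0.08206)²×(304)²/(64×72.8) = 16803/4659.2 = 3.606 L²·atm/mol²

a ≈ 3.606 L²·atm/mol²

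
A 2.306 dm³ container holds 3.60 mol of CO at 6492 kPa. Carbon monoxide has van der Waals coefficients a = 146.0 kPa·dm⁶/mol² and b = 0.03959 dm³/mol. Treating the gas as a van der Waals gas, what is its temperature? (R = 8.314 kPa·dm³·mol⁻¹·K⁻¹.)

T = (P + a n²/V²)(V − nb)/(nR)
P + a n²/V² = 6492 + (146.0)(3.60)²/(2.306)² = 6847.8 kPa
V − nb = 2.306 − (3.60)(0.03959) = 2.1635 dm³
T = (6847.8)(2.1635)/((3.60)(8.314)) = 495.0 K

T ≈ 495.0 K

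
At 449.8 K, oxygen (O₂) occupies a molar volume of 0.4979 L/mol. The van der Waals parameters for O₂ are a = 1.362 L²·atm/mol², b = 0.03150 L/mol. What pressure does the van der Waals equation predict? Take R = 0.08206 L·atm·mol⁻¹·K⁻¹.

P ≈ 73.65 atm

P = RT/(V_m − b) − a/V_m²
RT/(V_m − b) = (0.08206)(449.8)/(0.4979 − 0.03150) = 36.911/0.46640 = 79.140 atm
a/V_m² = 1.362/(0.4979)² = 5.4941 atm
P = 79.140 − 5.4941 = 73.65 atm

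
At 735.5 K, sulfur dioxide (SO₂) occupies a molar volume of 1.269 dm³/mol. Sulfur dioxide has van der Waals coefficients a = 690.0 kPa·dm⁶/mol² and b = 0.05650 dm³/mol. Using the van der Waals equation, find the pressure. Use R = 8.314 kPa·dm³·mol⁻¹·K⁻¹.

P ≈ 4615 kPa

P = RT/(V_m − b) − a/V_m²
RT/(V_m − b) = (8.314)(735.5)/(1.269 − 0.05650) = 6114.9/1.2125 = 5043.2 kPa
a/V_m² = 690.0/(1.269)² = 428.48 kPa
P = 5043.2 − 428.48 = 4615 kPa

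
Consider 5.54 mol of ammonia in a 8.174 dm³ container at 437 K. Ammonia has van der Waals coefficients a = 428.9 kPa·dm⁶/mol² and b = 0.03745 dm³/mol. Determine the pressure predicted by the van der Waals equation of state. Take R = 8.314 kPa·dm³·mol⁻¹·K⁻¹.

P = nRT/(V − nb) − a n²/V²
nRT/(V − nb) = (5.54)(8.314)(437)/(8.174 − 5.54×0.03745) = 20128/7.9665 = 2526.6 kPa
a n²/V² = (428.9)(5.54)²/(8.174)² = 197.02 kPa
P = 2526.6 − 197.02 = 2330 kPa

P ≈ 2330 kPa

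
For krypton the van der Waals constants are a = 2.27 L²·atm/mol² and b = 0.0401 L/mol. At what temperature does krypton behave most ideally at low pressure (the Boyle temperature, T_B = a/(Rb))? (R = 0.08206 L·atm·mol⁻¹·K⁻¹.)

For a van der Waals gas the second virial coefficient B₂ = b − a/(RT) vanishes at T_B = a/(Rb).
T_B = 2.27/(0.08206×0.0401) = 2.27/0.0032906 = 689.8 K

T_B ≈ 689.8 K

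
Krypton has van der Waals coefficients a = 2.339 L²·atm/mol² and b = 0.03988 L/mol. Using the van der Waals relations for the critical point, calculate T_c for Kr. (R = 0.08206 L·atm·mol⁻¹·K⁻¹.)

For a van der Waals gas, T_c = 8a/(27Rb).
T_c = 8×2.339/(27×0.08206×0.03988) = 18.712/0.088359 = 211.8 K

T_c ≈ 211.8 K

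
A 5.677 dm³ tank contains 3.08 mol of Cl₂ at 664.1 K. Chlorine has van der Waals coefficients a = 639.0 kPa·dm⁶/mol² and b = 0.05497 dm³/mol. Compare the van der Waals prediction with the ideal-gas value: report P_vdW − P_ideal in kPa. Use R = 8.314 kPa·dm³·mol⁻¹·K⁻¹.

Ideal: P_ideal = nRT/V = (3.08)(8.314)(664.1)/5.677 = 2995.54 kPa
vdW: P = nRT/(V − nb) − a n²/V² = 17005.7/5.50769 − 6061.81/32.2283 = 3087.63 − 188.090 = 2899.54 kPa
ΔP = 2899.54 − 2995.54 = -96.0 kPa

ΔP ≈ -96.0 kPa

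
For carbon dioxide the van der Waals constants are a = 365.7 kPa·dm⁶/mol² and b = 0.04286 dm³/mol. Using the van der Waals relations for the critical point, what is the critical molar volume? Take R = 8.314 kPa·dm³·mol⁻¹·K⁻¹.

V_m,c ≈ 0.1286 dm³/mol

For a van der Waals gas, V_m,c = 3b.
V_m,c = 3×0.04286 = 0.1286 dm³/mol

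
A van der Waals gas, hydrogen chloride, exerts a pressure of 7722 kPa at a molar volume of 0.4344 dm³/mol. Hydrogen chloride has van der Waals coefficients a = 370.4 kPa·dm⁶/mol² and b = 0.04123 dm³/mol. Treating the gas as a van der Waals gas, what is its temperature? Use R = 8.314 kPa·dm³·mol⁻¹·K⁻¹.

T ≈ 458.0 K

T = (P + a/V_m²)(V_m − b)/R
P + a/V_m² = 7722 + 370.4/(0.4344)² = 9684.9 kPa
V_m − b = 0.4344 − 0.04123 = 0.39317 dm³/mol
T = (9684.9)(0.39317)/8.314 = 458.0 K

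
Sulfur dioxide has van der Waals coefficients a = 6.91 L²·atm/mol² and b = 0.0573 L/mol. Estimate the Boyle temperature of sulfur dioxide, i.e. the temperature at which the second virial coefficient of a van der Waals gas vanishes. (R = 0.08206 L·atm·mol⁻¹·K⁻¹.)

T_B ≈ 1470 K

For a van der Waals gas the second virial coefficient B₂ = b − a/(RT) vanishes at T_B = a/(Rb).
T_B = 6.91/(0.08206×0.0573) = 6.91/0.0047020 = 1470 K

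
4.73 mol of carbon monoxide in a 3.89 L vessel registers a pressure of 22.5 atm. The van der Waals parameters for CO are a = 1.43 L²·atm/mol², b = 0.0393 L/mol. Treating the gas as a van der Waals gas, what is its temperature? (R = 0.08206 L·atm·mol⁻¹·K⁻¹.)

T ≈ 234.9 K

T = (P + a n²/V²)(V − nb)/(nR)
P + a n²/V² = 22.5 + (1.43)(4.73)²/(3.89)² = 24.614 atm
V − nb = 3.89 − (4.73)(0.0393) = 3.7041 L
T = (24.614)(3.7041)/((4.73)(0.08206)) = 234.9 K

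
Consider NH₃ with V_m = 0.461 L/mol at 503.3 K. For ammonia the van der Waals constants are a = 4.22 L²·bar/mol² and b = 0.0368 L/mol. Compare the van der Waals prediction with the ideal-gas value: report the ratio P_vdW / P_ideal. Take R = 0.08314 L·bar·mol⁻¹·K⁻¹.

Ideal: P_ideal = RT/V_m = (0.08314)(503.3)/0.461 = 90.7687 bar
vdW: P = RT/(V_m − b) − a/V_m² = 41.8444/0.424200 − 4.22/0.212521 = 98.6431 − 19.8569 = 78.7862 bar
Ratio = 78.7862/90.7687 = 0.8680

P_vdW / P_ideal ≈ 0.8680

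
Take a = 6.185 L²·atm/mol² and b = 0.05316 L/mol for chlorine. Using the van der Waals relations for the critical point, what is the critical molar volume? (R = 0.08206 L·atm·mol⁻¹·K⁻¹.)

For a van der Waals gas, V_m,c = 3b.
V_m,c = 3×0.05316 = 0.1595 L/mol

V_m,c ≈ 0.1595 L/mol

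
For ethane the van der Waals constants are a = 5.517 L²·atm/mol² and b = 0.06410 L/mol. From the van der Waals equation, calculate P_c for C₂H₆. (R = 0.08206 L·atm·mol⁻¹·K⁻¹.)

For a van der Waals gas, P_c = a/(27b²).
P_c = 5.517/(27×(0.06410)²) = 5.517/0.11094 = 49.73 atm

P_c ≈ 49.73 atm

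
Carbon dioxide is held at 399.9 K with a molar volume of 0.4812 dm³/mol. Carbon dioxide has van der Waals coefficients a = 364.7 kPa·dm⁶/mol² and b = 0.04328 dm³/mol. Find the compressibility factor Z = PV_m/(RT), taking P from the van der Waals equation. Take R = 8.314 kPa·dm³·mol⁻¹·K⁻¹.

P = RT/(V_m − b) − a/V_m² = (8.314)(399.9)/(0.4812 − 0.04328) − 364.7/(0.4812)²
  = 3324.8/0.43792 − 1575.0 = 7592.3 − 1575.0 = 6017.3 kPa
Z = PV_m/(RT) = (6017.3)(0.4812)/((8.314)(399.9)) = 2895.5/3324.8 = 0.8709

Z ≈ 0.8709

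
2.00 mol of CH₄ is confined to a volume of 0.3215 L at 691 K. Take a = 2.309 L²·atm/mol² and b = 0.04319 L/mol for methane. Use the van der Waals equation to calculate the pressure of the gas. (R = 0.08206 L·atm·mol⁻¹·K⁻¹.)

P ≈ 393.0 atm

P = nRT/(V − nb) − a n²/V²
nRT/(V − nb) = (2.00)(0.08206)(691)/(0.3215 − 2.00×0.04319) = 113.41/0.23512 = 482.35 atm
a n²/V² = (2.309)(2.00)²/(0.3215)² = 89.356 atm
P = 482.35 − 89.356 = 393.0 atm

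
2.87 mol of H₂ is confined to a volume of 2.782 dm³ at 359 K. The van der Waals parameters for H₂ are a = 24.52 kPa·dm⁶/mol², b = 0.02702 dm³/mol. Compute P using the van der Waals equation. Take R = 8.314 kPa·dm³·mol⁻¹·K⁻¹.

P = nRT/(V − nb) − a n²/V²
nRT/(V − nb) = (2.87)(8.314)(359)/(2.782 − 2.87×0.02702) = 8566.2/2.7045 = 3167.4 kPa
a n²/V² = (24.52)(2.87)²/(2.782)² = 26.096 kPa
P = 3167.4 − 26.096 = 3141 kPa

P ≈ 3141 kPa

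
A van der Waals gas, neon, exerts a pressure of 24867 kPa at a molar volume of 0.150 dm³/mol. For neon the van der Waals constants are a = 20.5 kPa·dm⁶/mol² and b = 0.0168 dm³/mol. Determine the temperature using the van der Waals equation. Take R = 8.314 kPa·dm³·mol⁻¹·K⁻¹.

T ≈ 413.0 K

T = (P + a/V_m²)(V_m − b)/R
P + a/V_m² = 24867 + 20.5/(0.150)² = 25778 kPa
V_m − b = 0.150 − 0.0168 = 0.13320 dm³/mol
T = (25778)(0.13320)/8.314 = 413.0 K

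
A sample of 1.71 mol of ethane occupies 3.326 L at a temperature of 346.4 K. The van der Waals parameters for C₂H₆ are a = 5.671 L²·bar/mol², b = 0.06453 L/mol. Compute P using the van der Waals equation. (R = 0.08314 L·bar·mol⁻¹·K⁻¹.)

P ≈ 13.82 bar

P = nRT/(V − nb) − a n²/V²
nRT/(V − nb) = (1.71)(0.08314)(346.4)/(3.326 − 1.71×0.06453) = 49.247/3.2157 = 15.315 bar
a n²/V² = (5.671)(1.71)²/(3.326)² = 1.4990 bar
P = 15.315 − 1.4990 = 13.82 bar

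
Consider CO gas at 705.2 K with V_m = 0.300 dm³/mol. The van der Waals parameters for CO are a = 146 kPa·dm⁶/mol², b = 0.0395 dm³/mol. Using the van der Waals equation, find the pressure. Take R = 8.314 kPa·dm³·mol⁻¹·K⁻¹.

P ≈ 20885 kPa

P = RT/(V_m − b) − a/V_m²
RT/(V_m − b) = (8.314)(705.2)/(0.300 − 0.0395) = 5863.0/0.26050 = 22507 kPa
a/V_m² = 146/(0.300)² = 1622.2 kPa
P = 22507 − 1622.2 = 20885 kPa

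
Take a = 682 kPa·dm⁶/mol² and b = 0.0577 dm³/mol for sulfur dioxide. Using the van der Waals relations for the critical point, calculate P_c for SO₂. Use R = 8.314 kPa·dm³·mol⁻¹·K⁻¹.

For a van der Waals gas, P_c = a/(27b²).
P_c = 682/(27×(0.0577)²) = 682/0.089891 = 7587 kPa

P_c ≈ 7587 kPa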